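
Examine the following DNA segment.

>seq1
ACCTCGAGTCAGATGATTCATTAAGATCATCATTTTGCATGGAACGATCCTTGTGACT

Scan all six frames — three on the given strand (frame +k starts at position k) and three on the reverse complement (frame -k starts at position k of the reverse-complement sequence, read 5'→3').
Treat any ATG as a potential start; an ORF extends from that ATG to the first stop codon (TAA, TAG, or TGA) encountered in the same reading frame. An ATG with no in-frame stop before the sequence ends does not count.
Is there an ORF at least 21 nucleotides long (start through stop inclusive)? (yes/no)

Reverse complement (5'→3'): AGTCACAAGGATCGTTCCATGCAAAATGATGATCTTAATGAATCATCTGACTCGAGGT
Frame +1: ACC TCG AGT CAG ATG ATT CAT TAA GAT CAT CAT TTT GCA TGG AAC GAT CCT TGT GAC — ATG at 13, stop TAA at 22 → 12 nt.
Frame +2: CCT CGA GTC AGA TGA TTC ATT AAG ATC ATC ATT TTG CAT GGA ACG ATC CTT GTG ACT — no ATG→stop ORF.
Frame +3: CTC GAG TCA GAT GAT TCA TTA AGA TCA TCA TTT TGC ATG GAA CGA TCC TTG TGA — ATG at 39, stop TGA at 54 → 18 nt.
Frame -1: AGT CAC AAG GAT CGT TCC ATG CAA AAT GAT GAT CTT AAT GAA TCA TCT GAC TCG AGG — no ATG→stop ORF.
Frame -2: GTC ACA AGG ATC GTT CCA TGC AAA ATG ATG ATC TTA ATG AAT CAT CTG ACT CGA GGT — no ATG→stop ORF.
Frame -3: TCA CAA GGA TCG TTC CAT GCA AAA TGA TGA TCT TAA TGA ATC ATC TGA CTC GAG — no ATG→stop ORF.
Largest ORF found is 18 nucleotides < 21, so no.

no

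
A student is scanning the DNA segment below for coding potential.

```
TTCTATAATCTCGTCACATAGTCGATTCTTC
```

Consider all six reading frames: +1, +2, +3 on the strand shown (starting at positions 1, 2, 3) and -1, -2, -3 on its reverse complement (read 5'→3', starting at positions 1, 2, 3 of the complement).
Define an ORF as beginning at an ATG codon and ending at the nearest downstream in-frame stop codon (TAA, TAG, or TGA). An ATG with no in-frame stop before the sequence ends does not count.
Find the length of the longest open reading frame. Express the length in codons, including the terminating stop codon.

2

Reverse complement (5'→3'): GAAGAATCGACTATGTGACGAGATTATAGAA
Frame +1: TTC TAT AAT CTC GTC ACA TAG TCG ATT CTT — no ATG→stop ORF.
Frame +2: TCT ATA ATC TCG TCA CAT AGT CGA TTC TTC — no ATG→stop ORF.
Frame +3: CTA TAA TCT CGT CAC ATA GTC GAT TCT — no ATG→stop ORF.
Frame -1: GAA GAA TCG ACT ATG TGA CGA GAT TAT AGA — ATG at 13, stop TGA at 16 → 6 nt.
Frame -2: AAG AAT CGA CTA TGT GAC GAG ATT ATA GAA — no ATG→stop ORF.
Frame -3: AGA ATC GAC TAT GTG ACG AGA TTA TAG — no ATG→stop ORF.
Longest: frame -1, positions 13–18, 6 nt = 2 codons = 1 aa. → 2 codons.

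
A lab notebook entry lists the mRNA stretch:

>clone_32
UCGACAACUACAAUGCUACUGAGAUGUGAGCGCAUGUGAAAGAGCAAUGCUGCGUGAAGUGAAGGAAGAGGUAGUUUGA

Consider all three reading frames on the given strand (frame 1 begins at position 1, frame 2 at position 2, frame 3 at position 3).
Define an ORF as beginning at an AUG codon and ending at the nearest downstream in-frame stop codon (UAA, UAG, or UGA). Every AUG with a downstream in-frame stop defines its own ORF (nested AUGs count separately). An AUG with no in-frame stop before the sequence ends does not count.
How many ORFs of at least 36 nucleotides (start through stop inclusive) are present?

Frame 1: UCG ACA ACU ACA AUG CUA CUG AGA UGU GAG CGC AUG UGA AAG AGC AAU GCU GCG UGA AGU GAA GGA AGA GGU AGU UUG — AUG at 13, stop UGA at 37 → 27 nt; AUG at 34, stop UGA at 37 → 6 nt.
Frame 2: CGA CAA CUA CAA UGC UAC UGA GAU GUG AGC GCA UGU GAA AGA GCA AUG CUG CGU GAA GUG AAG GAA GAG GUA GUU UGA — AUG at 47, stop UGA at 77 → 33 nt.
Frame 3: GAC AAC UAC AAU GCU ACU GAG AUG UGA GCG CAU GUG AAA GAG CAA UGC UGC GUG AAG UGA AGG AAG AGG UAG UUU — AUG at 24, stop UGA at 27 → 6 nt.
No ORF reaches 36 nucleotides. Count = 0.

0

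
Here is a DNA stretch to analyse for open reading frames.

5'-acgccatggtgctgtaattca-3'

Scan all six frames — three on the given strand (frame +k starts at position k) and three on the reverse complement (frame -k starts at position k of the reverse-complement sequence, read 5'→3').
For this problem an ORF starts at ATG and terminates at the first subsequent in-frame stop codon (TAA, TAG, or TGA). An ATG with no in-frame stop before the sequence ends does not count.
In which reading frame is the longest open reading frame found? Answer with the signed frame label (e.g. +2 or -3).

Reverse complement (5'→3'): TGAATTACAGCACCATGGCGT
Frame +1: ACG CCA TGG TGC TGT AAT TCA — no ATG→stop ORF.
Frame +2: CGC CAT GGT GCT GTA ATT — no ATG→stop ORF.
Frame +3: GCC ATG GTG CTG TAA TTC — ATG at 6, stop TAA at 15 → 12 nt.
Frame -1: TGA ATT ACA GCA CCA TGG CGT — no ATG→stop ORF.
Frame -2: GAA TTA CAG CAC CAT GGC — no ATG→stop ORF.
Frame -3: AAT TAC AGC ACC ATG GCG — no ATG→stop ORF.
Longest ORF is 12 nt in frame +3 (positions 6–17).

+3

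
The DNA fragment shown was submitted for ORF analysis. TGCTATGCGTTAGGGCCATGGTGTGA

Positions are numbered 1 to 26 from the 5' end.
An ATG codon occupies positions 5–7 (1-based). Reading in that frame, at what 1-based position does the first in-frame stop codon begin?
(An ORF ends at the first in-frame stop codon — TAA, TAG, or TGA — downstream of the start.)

11

Codons from position 5: ATG (5–7), CGT (8–10), TAG (11–13).
TAG is a stop codon; it begins at position 11.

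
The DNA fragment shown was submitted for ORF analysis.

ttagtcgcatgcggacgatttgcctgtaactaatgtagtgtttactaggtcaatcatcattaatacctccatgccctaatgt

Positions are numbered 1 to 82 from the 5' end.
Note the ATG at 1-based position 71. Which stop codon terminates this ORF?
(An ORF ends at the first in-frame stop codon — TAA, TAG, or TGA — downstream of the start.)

Codons from position 71: ATG (71–73), CCC (74–76), TAA (77–79).
The first in-frame stop codon is TAA.

TAA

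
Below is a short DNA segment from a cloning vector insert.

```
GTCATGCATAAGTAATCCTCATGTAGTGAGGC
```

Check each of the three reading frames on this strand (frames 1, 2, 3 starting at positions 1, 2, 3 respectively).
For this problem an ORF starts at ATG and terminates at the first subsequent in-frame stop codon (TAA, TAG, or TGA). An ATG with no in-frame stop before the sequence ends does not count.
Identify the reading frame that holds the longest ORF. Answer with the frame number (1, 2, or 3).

Frame 1: GTC ATG CAT AAG TAA TCC TCA TGT AGT GAG — ATG at 4, stop TAA at 13 → 12 nt.
Frame 2: TCA TGC ATA AGT AAT CCT CAT GTA GTG AGG — no ATG→stop ORF.
Frame 3: CAT GCA TAA GTA ATC CTC ATG TAG TGA GGC — ATG at 21, stop TAG at 24 → 6 nt.
Longest ORF is 12 nt in frame 1 (positions 4–15).

1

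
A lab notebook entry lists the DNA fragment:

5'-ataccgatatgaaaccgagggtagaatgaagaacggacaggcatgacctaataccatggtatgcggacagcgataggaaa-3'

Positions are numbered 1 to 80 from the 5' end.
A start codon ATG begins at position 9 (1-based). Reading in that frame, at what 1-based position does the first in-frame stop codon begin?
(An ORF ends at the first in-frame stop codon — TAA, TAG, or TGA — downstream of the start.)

Codons from position 9: ATG (9–11), AAA (12–14), CCG (15–17), AGG (18–20), GTA (21–23), GAA (24–26), TGA (27–29).
TGA is a stop codon; it begins at position 27.

27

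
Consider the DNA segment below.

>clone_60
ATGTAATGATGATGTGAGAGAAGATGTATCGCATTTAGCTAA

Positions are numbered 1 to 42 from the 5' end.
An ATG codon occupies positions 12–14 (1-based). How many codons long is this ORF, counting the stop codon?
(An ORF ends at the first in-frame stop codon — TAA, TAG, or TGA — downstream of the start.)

2

Codons from position 12: ATG (12–14), TGA (15–17).
TGA is the first in-frame stop; that's 2 codons including the stop.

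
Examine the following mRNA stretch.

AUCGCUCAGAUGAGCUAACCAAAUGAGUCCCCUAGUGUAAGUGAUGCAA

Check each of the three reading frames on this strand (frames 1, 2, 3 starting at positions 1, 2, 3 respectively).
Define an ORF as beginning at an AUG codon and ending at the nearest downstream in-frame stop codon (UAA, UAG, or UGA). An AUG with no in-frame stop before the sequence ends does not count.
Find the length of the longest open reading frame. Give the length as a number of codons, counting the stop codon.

Frame 1: AUC GCU CAG AUG AGC UAA CCA AAU GAG UCC CCU AGU GUA AGU GAU GCA — AUG at 10, stop UAA at 16 → 9 nt.
Frame 2: UCG CUC AGA UGA GCU AAC CAA AUG AGU CCC CUA GUG UAA GUG AUG CAA — AUG at 23, stop UAA at 38 → 18 nt.
Frame 3: CGC UCA GAU GAG CUA ACC AAA UGA GUC CCC UAG UGU AAG UGA UGC — no AUG→stop ORF.
Longest: frame 2, positions 23–40, 18 nt = 6 codons = 5 aa. → 6 codons.

6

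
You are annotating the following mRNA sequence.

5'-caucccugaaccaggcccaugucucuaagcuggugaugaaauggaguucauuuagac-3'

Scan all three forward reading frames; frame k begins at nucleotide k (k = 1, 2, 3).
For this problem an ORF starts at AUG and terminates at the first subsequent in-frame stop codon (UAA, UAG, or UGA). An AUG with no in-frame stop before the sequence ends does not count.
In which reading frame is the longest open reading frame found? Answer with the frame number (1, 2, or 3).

1

Frame 1: CAU CCC UGA ACC AGG CCC AUG UCU CUA AGC UGG UGA UGA AAU GGA GUU CAU UUA GAC — AUG at 19, stop UGA at 34 → 18 nt.
Frame 2: AUC CCU GAA CCA GGC CCA UGU CUC UAA GCU GGU GAU GAA AUG GAG UUC AUU UAG — AUG at 41, stop UAG at 53 → 15 nt.
Frame 3: UCC CUG AAC CAG GCC CAU GUC UCU AAG CUG GUG AUG AAA UGG AGU UCA UUU AGA — no AUG→stop ORF.
Longest ORF is 18 nt in frame 1 (positions 19–36).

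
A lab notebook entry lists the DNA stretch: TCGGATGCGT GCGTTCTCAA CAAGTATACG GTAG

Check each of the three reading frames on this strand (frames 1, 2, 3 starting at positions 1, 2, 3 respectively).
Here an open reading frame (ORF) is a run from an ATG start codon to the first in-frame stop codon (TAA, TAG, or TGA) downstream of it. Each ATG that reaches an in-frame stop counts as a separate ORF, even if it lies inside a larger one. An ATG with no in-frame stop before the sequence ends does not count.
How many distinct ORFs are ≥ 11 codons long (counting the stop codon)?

0

Frame 1: TCG GAT GCG TGC GTT CTC AAC AAG TAT ACG GTA — no ATG→stop ORF.
Frame 2: CGG ATG CGT GCG TTC TCA ACA AGT ATA CGG TAG — ATG at 5, stop TAG at 32 → 30 nt.
Frame 3: GGA TGC GTG CGT TCT CAA CAA GTA TAC GGT — no ATG→stop ORF.
No ORF reaches 11 codons. Count = 0.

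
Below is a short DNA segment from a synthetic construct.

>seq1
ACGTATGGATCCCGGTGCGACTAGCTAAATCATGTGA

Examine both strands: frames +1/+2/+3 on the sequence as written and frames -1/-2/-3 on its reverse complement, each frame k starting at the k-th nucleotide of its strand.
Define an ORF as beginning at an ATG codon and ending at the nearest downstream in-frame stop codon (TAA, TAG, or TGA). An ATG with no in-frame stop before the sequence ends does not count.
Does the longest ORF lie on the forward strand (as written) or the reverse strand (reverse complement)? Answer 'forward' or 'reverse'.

forward

Reverse complement (5'→3'): TCACATGATTTAGCTAGTCGCACCGGGATCCATACGT
Frame +1: ACG TAT GGA TCC CGG TGC GAC TAG CTA AAT CAT GTG — no ATG→stop ORF.
Frame +2: CGT ATG GAT CCC GGT GCG ACT AGC TAA ATC ATG TGA — ATG at 5, stop TAA at 26 → 24 nt; ATG at 32, stop TGA at 35 → 6 nt.
Frame +3: GTA TGG ATC CCG GTG CGA CTA GCT AAA TCA TGT — no ATG→stop ORF.
Frame -1: TCA CAT GAT TTA GCT AGT CGC ACC GGG ATC CAT ACG — no ATG→stop ORF.
Frame -2: CAC ATG ATT TAG CTA GTC GCA CCG GGA TCC ATA CGT — ATG at 5, stop TAG at 11 → 9 nt.
Frame -3: ACA TGA TTT AGC TAG TCG CAC CGG GAT CCA TAC — no ATG→stop ORF.
Forward-strand max 24 nt; reverse-strand max 9 nt. The forward strand has the longer ORF.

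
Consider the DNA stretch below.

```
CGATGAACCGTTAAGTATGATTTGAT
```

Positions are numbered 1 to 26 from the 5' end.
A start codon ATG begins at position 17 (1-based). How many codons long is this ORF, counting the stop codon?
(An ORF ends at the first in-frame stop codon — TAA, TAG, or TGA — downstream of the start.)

3

Codons from position 17: ATG (17–19), ATT (20–22), TGA (23–25).
TGA is the first in-frame stop; that's 3 codons including the stop.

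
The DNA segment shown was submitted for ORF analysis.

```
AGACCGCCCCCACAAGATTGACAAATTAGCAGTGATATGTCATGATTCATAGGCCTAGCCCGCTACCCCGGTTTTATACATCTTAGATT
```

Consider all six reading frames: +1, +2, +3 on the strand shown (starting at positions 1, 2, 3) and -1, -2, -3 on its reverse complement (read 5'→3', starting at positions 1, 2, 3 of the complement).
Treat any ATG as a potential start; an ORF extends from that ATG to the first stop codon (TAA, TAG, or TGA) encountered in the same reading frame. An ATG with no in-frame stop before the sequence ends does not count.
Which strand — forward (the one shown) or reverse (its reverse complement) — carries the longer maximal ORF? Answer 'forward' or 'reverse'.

forward

Reverse complement (5'→3'): AATCTAAGATGTATAAAACCGGGGTAGCGGGCTAGGCCTATGAATCATGACATATCACTGCTAATTTGTCAATCTTGTGGGGGCGGTCT
Frame +1: AGA CCG CCC CCA CAA GAT TGA CAA ATT AGC AGT GAT ATG TCA TGA TTC ATA GGC CTA GCC CGC TAC CCC GGT TTT ATA CAT CTT AGA — ATG at 37, stop TGA at 43 → 9 nt.
Frame +2: GAC CGC CCC CAC AAG ATT GAC AAA TTA GCA GTG ATA TGT CAT GAT TCA TAG GCC TAG CCC GCT ACC CCG GTT TTA TAC ATC TTA GAT — no ATG→stop ORF.
Frame +3: ACC GCC CCC ACA AGA TTG ACA AAT TAG CAG TGA TAT GTC ATG ATT CAT AGG CCT AGC CCG CTA CCC CGG TTT TAT ACA TCT TAG ATT — ATG at 42, stop TAG at 84 → 45 nt.
Frame -1: AAT CTA AGA TGT ATA AAA CCG GGG TAG CGG GCT AGG CCT ATG AAT CAT GAC ATA TCA CTG CTA ATT TGT CAA TCT TGT GGG GGC GGT — no ATG→stop ORF.
Frame -2: ATC TAA GAT GTA TAA AAC CGG GGT AGC GGG CTA GGC CTA TGA ATC ATG ACA TAT CAC TGC TAA TTT GTC AAT CTT GTG GGG GCG GTC — ATG at 47, stop TAA at 62 → 18 nt.
Frame -3: TCT AAG ATG TAT AAA ACC GGG GTA GCG GGC TAG GCC TAT GAA TCA TGA CAT ATC ACT GCT AAT TTG TCA ATC TTG TGG GGG CGG TCT — ATG at 9, stop TAG at 33 → 27 nt.
Forward-strand max 45 nt; reverse-strand max 27 nt. The forward strand has the longer ORF.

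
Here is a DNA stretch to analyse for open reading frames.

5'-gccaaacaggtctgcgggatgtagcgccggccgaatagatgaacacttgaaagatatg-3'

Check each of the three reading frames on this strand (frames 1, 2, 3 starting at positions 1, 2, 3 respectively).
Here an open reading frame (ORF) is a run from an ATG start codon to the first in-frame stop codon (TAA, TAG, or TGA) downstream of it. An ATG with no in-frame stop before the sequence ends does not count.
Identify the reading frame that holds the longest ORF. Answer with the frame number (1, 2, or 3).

Frame 1: GCC AAA CAG GTC TGC GGG ATG TAG CGC CGG CCG AAT AGA TGA ACA CTT GAA AGA TAT — ATG at 19, stop TAG at 22 → 6 nt.
Frame 2: CCA AAC AGG TCT GCG GGA TGT AGC GCC GGC CGA ATA GAT GAA CAC TTG AAA GAT ATG — no ATG→stop ORF.
Frame 3: CAA ACA GGT CTG CGG GAT GTA GCG CCG GCC GAA TAG ATG AAC ACT TGA AAG ATA — ATG at 39, stop TGA at 48 → 12 nt.
Longest ORF is 12 nt in frame 3 (positions 39–50).

3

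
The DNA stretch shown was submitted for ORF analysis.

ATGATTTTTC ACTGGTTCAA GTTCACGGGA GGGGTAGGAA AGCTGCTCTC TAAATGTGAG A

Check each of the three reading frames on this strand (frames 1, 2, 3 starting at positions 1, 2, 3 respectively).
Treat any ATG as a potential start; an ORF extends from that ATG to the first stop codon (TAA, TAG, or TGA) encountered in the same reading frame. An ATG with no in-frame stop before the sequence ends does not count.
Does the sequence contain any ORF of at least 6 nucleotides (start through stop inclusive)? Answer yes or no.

yes

Frame 1: ATG ATT TTT CAC TGG TTC AAG TTC ACG GGA GGG GTA GGA AAG CTG CTC TCT AAA TGT GAG — no ATG→stop ORF.
Frame 2: TGA TTT TTC ACT GGT TCA AGT TCA CGG GAG GGG TAG GAA AGC TGC TCT CTA AAT GTG AGA — no ATG→stop ORF.
Frame 3: GAT TTT TCA CTG GTT CAA GTT CAC GGG AGG GGT AGG AAA GCT GCT CTC TAA ATG TGA — ATG at 54, stop TGA at 57 → 6 nt.
Frame 3 has an ORF of 6 nucleotides (positions 54–59) ≥ 6, so yes.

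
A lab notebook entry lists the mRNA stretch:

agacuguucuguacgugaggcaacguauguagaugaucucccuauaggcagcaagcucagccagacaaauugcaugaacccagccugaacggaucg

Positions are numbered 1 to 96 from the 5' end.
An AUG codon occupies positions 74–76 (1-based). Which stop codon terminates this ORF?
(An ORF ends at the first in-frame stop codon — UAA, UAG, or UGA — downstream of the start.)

Codons from position 74: AUG (74–76), AAC (77–79), CCA (80–82), GCC (83–85), UGA (86–88).
The first in-frame stop codon is UGA.

UGA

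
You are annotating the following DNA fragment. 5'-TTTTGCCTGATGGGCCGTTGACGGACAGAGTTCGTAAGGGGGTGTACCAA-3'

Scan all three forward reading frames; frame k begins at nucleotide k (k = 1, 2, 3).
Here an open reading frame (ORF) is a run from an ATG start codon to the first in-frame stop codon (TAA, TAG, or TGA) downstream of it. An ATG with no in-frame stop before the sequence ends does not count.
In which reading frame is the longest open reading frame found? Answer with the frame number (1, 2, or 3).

1

Frame 1: TTT TGC CTG ATG GGC CGT TGA CGG ACA GAG TTC GTA AGG GGG TGT ACC — ATG at 10, stop TGA at 19 → 12 nt.
Frame 2: TTT GCC TGA TGG GCC GTT GAC GGA CAG AGT TCG TAA GGG GGT GTA CCA — no ATG→stop ORF.
Frame 3: TTG CCT GAT GGG CCG TTG ACG GAC AGA GTT CGT AAG GGG GTG TAC CAA — no ATG→stop ORF.
Longest ORF is 12 nt in frame 1 (positions 10–21).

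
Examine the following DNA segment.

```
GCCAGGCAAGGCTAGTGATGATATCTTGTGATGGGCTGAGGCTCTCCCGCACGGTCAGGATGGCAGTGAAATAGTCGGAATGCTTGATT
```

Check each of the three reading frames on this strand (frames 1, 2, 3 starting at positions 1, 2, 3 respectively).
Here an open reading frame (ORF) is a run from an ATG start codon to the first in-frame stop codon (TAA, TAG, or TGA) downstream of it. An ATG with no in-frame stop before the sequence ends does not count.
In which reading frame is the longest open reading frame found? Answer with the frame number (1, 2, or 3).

3

Frame 1: GCC AGG CAA GGC TAG TGA TGA TAT CTT GTG ATG GGC TGA GGC TCT CCC GCA CGG TCA GGA TGG CAG TGA AAT AGT CGG AAT GCT TGA — ATG at 31, stop TGA at 37 → 9 nt.
Frame 2: CCA GGC AAG GCT AGT GAT GAT ATC TTG TGA TGG GCT GAG GCT CTC CCG CAC GGT CAG GAT GGC AGT GAA ATA GTC GGA ATG CTT GAT — no ATG→stop ORF.
Frame 3: CAG GCA AGG CTA GTG ATG ATA TCT TGT GAT GGG CTG AGG CTC TCC CGC ACG GTC AGG ATG GCA GTG AAA TAG TCG GAA TGC TTG ATT — ATG at 18, stop TAG at 72 → 57 nt; ATG at 60, stop TAG at 72 → 15 nt.
Longest ORF is 57 nt in frame 3 (positions 18–74).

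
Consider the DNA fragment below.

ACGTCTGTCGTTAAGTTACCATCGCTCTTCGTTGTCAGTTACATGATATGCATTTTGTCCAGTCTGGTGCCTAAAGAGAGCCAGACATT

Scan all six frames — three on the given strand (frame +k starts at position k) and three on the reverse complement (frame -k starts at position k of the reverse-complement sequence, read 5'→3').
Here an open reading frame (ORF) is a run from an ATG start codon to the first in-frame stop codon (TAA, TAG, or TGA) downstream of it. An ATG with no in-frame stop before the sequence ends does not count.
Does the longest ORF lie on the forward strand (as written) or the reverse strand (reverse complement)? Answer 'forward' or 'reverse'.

Reverse complement (5'→3'): AATGTCTGGCTCTCTTTAGGCACCAGACTGGACAAAATGCATATCATGTAACTGACAACGAAGAGCGATGGTAACTTAACGACAGACGT
Frame +1: ACG TCT GTC GTT AAG TTA CCA TCG CTC TTC GTT GTC AGT TAC ATG ATA TGC ATT TTG TCC AGT CTG GTG CCT AAA GAG AGC CAG ACA — no ATG→stop ORF.
Frame +2: CGT CTG TCG TTA AGT TAC CAT CGC TCT TCG TTG TCA GTT ACA TGA TAT GCA TTT TGT CCA GTC TGG TGC CTA AAG AGA GCC AGA CAT — no ATG→stop ORF.
Frame +3: GTC TGT CGT TAA GTT ACC ATC GCT CTT CGT TGT CAG TTA CAT GAT ATG CAT TTT GTC CAG TCT GGT GCC TAA AGA GAG CCA GAC ATT — ATG at 48, stop TAA at 72 → 27 nt.
Frame -1: AAT GTC TGG CTC TCT TTA GGC ACC AGA CTG GAC AAA ATG CAT ATC ATG TAA CTG ACA ACG AAG AGC GAT GGT AAC TTA ACG ACA GAC — ATG at 37, stop TAA at 49 → 15 nt; ATG at 46, stop TAA at 49 → 6 nt.
Frame -2: ATG TCT GGC TCT CTT TAG GCA CCA GAC TGG ACA AAA TGC ATA TCA TGT AAC TGA CAA CGA AGA GCG ATG GTA ACT TAA CGA CAG ACG — ATG at 2, stop TAG at 17 → 18 nt; ATG at 68, stop TAA at 77 → 12 nt.
Frame -3: TGT CTG GCT CTC TTT AGG CAC CAG ACT GGA CAA AAT GCA TAT CAT GTA ACT GAC AAC GAA GAG CGA TGG TAA CTT AAC GAC AGA CGT — no ATG→stop ORF.
Forward-strand max 27 nt; reverse-strand max 18 nt. The forward strand has the longer ORF.

forward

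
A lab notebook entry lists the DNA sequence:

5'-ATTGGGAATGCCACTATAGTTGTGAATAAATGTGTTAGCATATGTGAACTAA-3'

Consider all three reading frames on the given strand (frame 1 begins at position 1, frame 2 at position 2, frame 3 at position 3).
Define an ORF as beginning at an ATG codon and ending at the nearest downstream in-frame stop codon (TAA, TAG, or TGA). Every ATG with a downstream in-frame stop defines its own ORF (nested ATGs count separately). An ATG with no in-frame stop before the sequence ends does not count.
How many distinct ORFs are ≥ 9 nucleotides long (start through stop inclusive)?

2

Frame 1: ATT GGG AAT GCC ACT ATA GTT GTG AAT AAA TGT GTT AGC ATA TGT GAA CTA — no ATG→stop ORF.
Frame 2: TTG GGA ATG CCA CTA TAG TTG TGA ATA AAT GTG TTA GCA TAT GTG AAC TAA — ATG at 8, stop TAG at 17 → 12 nt.
Frame 3: TGG GAA TGC CAC TAT AGT TGT GAA TAA ATG TGT TAG CAT ATG TGA ACT — ATG at 30, stop TAG at 36 → 9 nt; ATG at 42, stop TGA at 45 → 6 nt.
ORFs ≥ 9 nucleotides: frame 2 8–19 (12 nucleotides), frame 3 30–38 (9 nucleotides). Count = 2.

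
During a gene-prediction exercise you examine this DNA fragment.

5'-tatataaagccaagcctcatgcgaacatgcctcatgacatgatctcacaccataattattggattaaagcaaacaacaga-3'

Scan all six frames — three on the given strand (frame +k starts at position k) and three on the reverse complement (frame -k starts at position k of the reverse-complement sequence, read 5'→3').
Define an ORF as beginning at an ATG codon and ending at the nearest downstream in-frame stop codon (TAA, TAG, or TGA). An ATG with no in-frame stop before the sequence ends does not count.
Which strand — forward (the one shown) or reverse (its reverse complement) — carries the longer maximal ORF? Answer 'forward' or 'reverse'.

forward

Reverse complement (5'→3'): TCTGTTGTTTGCTTTAATCCAATAATTATGGTGTGAGATCATGTCATGAGGCATGTTCGCATGAGGCTTGGCTTTATATA
Frame +1: TAT ATA AAG CCA AGC CTC ATG CGA ACA TGC CTC ATG ACA TGA TCT CAC ACC ATA ATT ATT GGA TTA AAG CAA ACA ACA — ATG at 19, stop TGA at 40 → 24 nt; ATG at 34, stop TGA at 40 → 9 nt.
Frame +2: ATA TAA AGC CAA GCC TCA TGC GAA CAT GCC TCA TGA CAT GAT CTC ACA CCA TAA TTA TTG GAT TAA AGC AAA CAA CAG — no ATG→stop ORF.
Frame +3: TAT AAA GCC AAG CCT CAT GCG AAC ATG CCT CAT GAC ATG ATC TCA CAC CAT AAT TAT TGG ATT AAA GCA AAC AAC AGA — no ATG→stop ORF.
Frame -1: TCT GTT GTT TGC TTT AAT CCA ATA ATT ATG GTG TGA GAT CAT GTC ATG AGG CAT GTT CGC ATG AGG CTT GGC TTT ATA — ATG at 28, stop TGA at 34 → 9 nt.
Frame -2: CTG TTG TTT GCT TTA ATC CAA TAA TTA TGG TGT GAG ATC ATG TCA TGA GGC ATG TTC GCA TGA GGC TTG GCT TTA TAT — ATG at 41, stop TGA at 47 → 9 nt; ATG at 53, stop TGA at 62 → 12 nt.
Frame -3: TGT TGT TTG CTT TAA TCC AAT AAT TAT GGT GTG AGA TCA TGT CAT GAG GCA TGT TCG CAT GAG GCT TGG CTT TAT ATA — no ATG→stop ORF.
Forward-strand max 24 nt; reverse-strand max 12 nt. The forward strand has the longer ORF.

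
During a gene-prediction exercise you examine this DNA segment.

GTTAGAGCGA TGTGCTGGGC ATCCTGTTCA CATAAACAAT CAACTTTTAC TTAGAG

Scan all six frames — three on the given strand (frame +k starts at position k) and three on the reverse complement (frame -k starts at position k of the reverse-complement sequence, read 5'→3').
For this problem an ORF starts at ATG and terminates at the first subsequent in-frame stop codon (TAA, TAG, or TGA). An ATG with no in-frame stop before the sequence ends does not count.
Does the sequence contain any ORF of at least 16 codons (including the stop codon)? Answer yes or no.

no

Reverse complement (5'→3'): CTCTAAGTAAAAGTTGATTGTTTATGTGAACAGGATGCCCAGCACATCGCTCTAAC
Frame +1: GTT AGA GCG ATG TGC TGG GCA TCC TGT TCA CAT AAA CAA TCA ACT TTT ACT TAG — ATG at 10, stop TAG at 52 → 45 nt.
Frame +2: TTA GAG CGA TGT GCT GGG CAT CCT GTT CAC ATA AAC AAT CAA CTT TTA CTT AGA — no ATG→stop ORF.
Frame +3: TAG AGC GAT GTG CTG GGC ATC CTG TTC ACA TAA ACA ATC AAC TTT TAC TTA GAG — no ATG→stop ORF.
Frame -1: CTC TAA GTA AAA GTT GAT TGT TTA TGT GAA CAG GAT GCC CAG CAC ATC GCT CTA — no ATG→stop ORF.
Frame -2: TCT AAG TAA AAG TTG ATT GTT TAT GTG AAC AGG ATG CCC AGC ACA TCG CTC TAA — ATG at 35, stop TAA at 53 → 21 nt.
Frame -3: CTA AGT AAA AGT TGA TTG TTT ATG TGA ACA GGA TGC CCA GCA CAT CGC TCT AAC — ATG at 24, stop TGA at 27 → 6 nt.
Largest ORF found is 15 codons < 16, so no.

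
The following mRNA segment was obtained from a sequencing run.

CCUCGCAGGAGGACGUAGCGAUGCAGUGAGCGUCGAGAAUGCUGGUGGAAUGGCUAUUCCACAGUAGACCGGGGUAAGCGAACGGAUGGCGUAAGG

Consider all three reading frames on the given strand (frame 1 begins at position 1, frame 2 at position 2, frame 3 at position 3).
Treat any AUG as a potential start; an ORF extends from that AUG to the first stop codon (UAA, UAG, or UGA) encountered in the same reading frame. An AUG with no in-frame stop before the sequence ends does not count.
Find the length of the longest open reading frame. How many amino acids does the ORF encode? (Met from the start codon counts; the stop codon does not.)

Frame 1: CCU CGC AGG AGG ACG UAG CGA UGC AGU GAG CGU CGA GAA UGC UGG UGG AAU GGC UAU UCC ACA GUA GAC CGG GGU AAG CGA ACG GAU GGC GUA AGG — no AUG→stop ORF.
Frame 2: CUC GCA GGA GGA CGU AGC GAU GCA GUG AGC GUC GAG AAU GCU GGU GGA AUG GCU AUU CCA CAG UAG ACC GGG GUA AGC GAA CGG AUG GCG UAA — AUG at 50, stop UAG at 65 → 18 nt; AUG at 86, stop UAA at 92 → 9 nt.
Frame 3: UCG CAG GAG GAC GUA GCG AUG CAG UGA GCG UCG AGA AUG CUG GUG GAA UGG CUA UUC CAC AGU AGA CCG GGG UAA GCG AAC GGA UGG CGU AAG — AUG at 21, stop UGA at 27 → 9 nt; AUG at 39, stop UAA at 75 → 39 nt.
Longest: frame 3, positions 39–77, 39 nt = 13 codons = 12 aa. → 12 amino acids.

12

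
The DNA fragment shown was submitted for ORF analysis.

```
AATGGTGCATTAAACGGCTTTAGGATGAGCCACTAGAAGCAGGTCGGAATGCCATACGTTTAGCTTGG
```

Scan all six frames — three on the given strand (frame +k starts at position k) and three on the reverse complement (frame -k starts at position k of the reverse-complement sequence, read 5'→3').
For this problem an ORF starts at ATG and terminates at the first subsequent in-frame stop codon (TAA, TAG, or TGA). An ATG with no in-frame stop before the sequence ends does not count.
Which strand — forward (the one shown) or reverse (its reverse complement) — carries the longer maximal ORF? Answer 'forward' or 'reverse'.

reverse

Reverse complement (5'→3'): CCAAGCTAAACGTATGGCATTCCGACCTGCTTCTAGTGGCTCATCCTAAAGCCGTTTAATGCACCATT
Frame +1: AAT GGT GCA TTA AAC GGC TTT AGG ATG AGC CAC TAG AAG CAG GTC GGA ATG CCA TAC GTT TAG CTT — ATG at 25, stop TAG at 34 → 12 nt; ATG at 49, stop TAG at 61 → 15 nt.
Frame +2: ATG GTG CAT TAA ACG GCT TTA GGA TGA GCC ACT AGA AGC AGG TCG GAA TGC CAT ACG TTT AGC TTG — ATG at 2, stop TAA at 11 → 12 nt.
Frame +3: TGG TGC ATT AAA CGG CTT TAG GAT GAG CCA CTA GAA GCA GGT CGG AAT GCC ATA CGT TTA GCT TGG — no ATG→stop ORF.
Frame -1: CCA AGC TAA ACG TAT GGC ATT CCG ACC TGC TTC TAG TGG CTC ATC CTA AAG CCG TTT AAT GCA CCA — no ATG→stop ORF.
Frame -2: CAA GCT AAA CGT ATG GCA TTC CGA CCT GCT TCT AGT GGC TCA TCC TAA AGC CGT TTA ATG CAC CAT — ATG at 14, stop TAA at 47 → 36 nt.
Frame -3: AAG CTA AAC GTA TGG CAT TCC GAC CTG CTT CTA GTG GCT CAT CCT AAA GCC GTT TAA TGC ACC ATT — no ATG→stop ORF.
Forward-strand max 15 nt; reverse-strand max 36 nt. The reverse strand has the longer ORF.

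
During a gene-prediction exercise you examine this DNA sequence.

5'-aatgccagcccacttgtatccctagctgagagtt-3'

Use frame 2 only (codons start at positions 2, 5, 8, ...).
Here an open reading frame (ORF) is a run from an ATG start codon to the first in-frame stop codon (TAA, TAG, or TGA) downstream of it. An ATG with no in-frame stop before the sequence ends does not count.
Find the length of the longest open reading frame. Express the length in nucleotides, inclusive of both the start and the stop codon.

Frame 2: ATG CCA GCC CAC TTG TAT CCC TAG CTG AGA GTT — ATG at 2, stop TAG at 23 → 24 nt.
Longest: frame 2, positions 2–25, 24 nt = 8 codons = 7 aa. → 24 nucleotides.

24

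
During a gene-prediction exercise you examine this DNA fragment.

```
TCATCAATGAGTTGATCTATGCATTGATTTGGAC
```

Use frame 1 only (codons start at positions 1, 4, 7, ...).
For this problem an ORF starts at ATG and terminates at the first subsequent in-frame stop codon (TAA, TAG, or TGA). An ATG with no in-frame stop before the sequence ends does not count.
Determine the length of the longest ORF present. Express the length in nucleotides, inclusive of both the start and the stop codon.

9

Frame 1: TCA TCA ATG AGT TGA TCT ATG CAT TGA TTT GGA — ATG at 7, stop TGA at 13 → 9 nt; ATG at 19, stop TGA at 25 → 9 nt.
Longest: frame 1, positions 7–15, 9 nt = 3 codons = 2 aa. → 9 nucleotides.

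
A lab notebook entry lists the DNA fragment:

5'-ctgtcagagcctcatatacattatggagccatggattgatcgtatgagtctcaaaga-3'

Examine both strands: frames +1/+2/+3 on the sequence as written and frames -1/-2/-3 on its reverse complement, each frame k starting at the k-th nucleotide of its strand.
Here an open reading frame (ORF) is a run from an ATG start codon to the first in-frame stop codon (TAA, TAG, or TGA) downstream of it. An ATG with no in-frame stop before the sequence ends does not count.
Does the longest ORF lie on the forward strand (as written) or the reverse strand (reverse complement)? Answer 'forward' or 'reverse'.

Reverse complement (5'→3'): TCTTTGAGACTCATACGATCAATCCATGGCTCCATAATGTATATGAGGCTCTGACAG
Frame +1: CTG TCA GAG CCT CAT ATA CAT TAT GGA GCC ATG GAT TGA TCG TAT GAG TCT CAA AGA — ATG at 31, stop TGA at 37 → 9 nt.
Frame +2: TGT CAG AGC CTC ATA TAC ATT ATG GAG CCA TGG ATT GAT CGT ATG AGT CTC AAA — no ATG→stop ORF.
Frame +3: GTC AGA GCC TCA TAT ACA TTA TGG AGC CAT GGA TTG ATC GTA TGA GTC TCA AAG — no ATG→stop ORF.
Frame -1: TCT TTG AGA CTC ATA CGA TCA ATC CAT GGC TCC ATA ATG TAT ATG AGG CTC TGA CAG — ATG at 37, stop TGA at 52 → 18 nt; ATG at 43, stop TGA at 52 → 12 nt.
Frame -2: CTT TGA GAC TCA TAC GAT CAA TCC ATG GCT CCA TAA TGT ATA TGA GGC TCT GAC — ATG at 26, stop TAA at 35 → 12 nt.
Frame -3: TTT GAG ACT CAT ACG ATC AAT CCA TGG CTC CAT AAT GTA TAT GAG GCT CTG ACA — no ATG→stop ORF.
Forward-strand max 9 nt; reverse-strand max 18 nt. The reverse strand has the longer ORF.

reverse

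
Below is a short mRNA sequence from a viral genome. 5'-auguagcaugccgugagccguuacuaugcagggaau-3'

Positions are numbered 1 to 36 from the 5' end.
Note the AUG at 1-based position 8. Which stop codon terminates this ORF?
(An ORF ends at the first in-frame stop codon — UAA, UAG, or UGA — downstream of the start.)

Codons from position 8: AUG (8–10), CCG (11–13), UGA (14–16).
The first in-frame stop codon is UGA.

UGA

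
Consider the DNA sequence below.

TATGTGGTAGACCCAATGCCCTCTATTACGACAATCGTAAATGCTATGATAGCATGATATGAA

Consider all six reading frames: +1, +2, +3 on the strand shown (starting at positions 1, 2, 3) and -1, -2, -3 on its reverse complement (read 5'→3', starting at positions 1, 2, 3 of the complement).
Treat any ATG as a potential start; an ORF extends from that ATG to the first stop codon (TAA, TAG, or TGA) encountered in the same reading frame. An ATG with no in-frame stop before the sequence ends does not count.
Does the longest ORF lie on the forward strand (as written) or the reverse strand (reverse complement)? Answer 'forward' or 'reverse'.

Reverse complement (5'→3'): TTCATATCATGCTATCATAGCATTTACGATTGTCGTAATAGAGGGCATTGGGTCTACCACATA
Frame +1: TAT GTG GTA GAC CCA ATG CCC TCT ATT ACG ACA ATC GTA AAT GCT ATG ATA GCA TGA TAT GAA — ATG at 16, stop TGA at 55 → 42 nt; ATG at 46, stop TGA at 55 → 12 nt.
Frame +2: ATG TGG TAG ACC CAA TGC CCT CTA TTA CGA CAA TCG TAA ATG CTA TGA TAG CAT GAT ATG — ATG at 2, stop TAG at 8 → 9 nt; ATG at 41, stop TGA at 47 → 9 nt.
Frame +3: TGT GGT AGA CCC AAT GCC CTC TAT TAC GAC AAT CGT AAA TGC TAT GAT AGC ATG ATA TGA — ATG at 54, stop TGA at 60 → 9 nt.
Frame -1: TTC ATA TCA TGC TAT CAT AGC ATT TAC GAT TGT CGT AAT AGA GGG CAT TGG GTC TAC CAC ATA — no ATG→stop ORF.
Frame -2: TCA TAT CAT GCT ATC ATA GCA TTT ACG ATT GTC GTA ATA GAG GGC ATT GGG TCT ACC ACA — no ATG→stop ORF.
Frame -3: CAT ATC ATG CTA TCA TAG CAT TTA CGA TTG TCG TAA TAG AGG GCA TTG GGT CTA CCA CAT — ATG at 9, stop TAG at 18 → 12 nt.
Forward-strand max 42 nt; reverse-strand max 12 nt. The forward strand has the longer ORF.

forward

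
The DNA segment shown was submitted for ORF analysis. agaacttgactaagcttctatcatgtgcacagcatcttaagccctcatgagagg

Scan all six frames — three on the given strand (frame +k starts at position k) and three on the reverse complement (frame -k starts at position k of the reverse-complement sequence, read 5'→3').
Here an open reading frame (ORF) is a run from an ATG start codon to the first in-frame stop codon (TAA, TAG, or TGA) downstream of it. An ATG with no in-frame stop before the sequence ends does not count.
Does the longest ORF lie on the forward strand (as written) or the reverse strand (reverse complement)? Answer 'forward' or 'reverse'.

Reverse complement (5'→3'): CCTCTCATGAGGGCTTAAGATGCTGTGCACATGATAGAAGCTTAGTCAAGTTCT
Frame +1: AGA ACT TGA CTA AGC TTC TAT CAT GTG CAC AGC ATC TTA AGC CCT CAT GAG AGG — no ATG→stop ORF.
Frame +2: GAA CTT GAC TAA GCT TCT ATC ATG TGC ACA GCA TCT TAA GCC CTC ATG AGA — ATG at 23, stop TAA at 38 → 18 nt.
Frame +3: AAC TTG ACT AAG CTT CTA TCA TGT GCA CAG CAT CTT AAG CCC TCA TGA GAG — no ATG→stop ORF.
Frame -1: CCT CTC ATG AGG GCT TAA GAT GCT GTG CAC ATG ATA GAA GCT TAG TCA AGT TCT — ATG at 7, stop TAA at 16 → 12 nt; ATG at 31, stop TAG at 43 → 15 nt.
Frame -2: CTC TCA TGA GGG CTT AAG ATG CTG TGC ACA TGA TAG AAG CTT AGT CAA GTT — ATG at 20, stop TGA at 32 → 15 nt.
Frame -3: TCT CAT GAG GGC TTA AGA TGC TGT GCA CAT GAT AGA AGC TTA GTC AAG TTC — no ATG→stop ORF.
Forward-strand max 18 nt; reverse-strand max 15 nt. The forward strand has the longer ORF.

forward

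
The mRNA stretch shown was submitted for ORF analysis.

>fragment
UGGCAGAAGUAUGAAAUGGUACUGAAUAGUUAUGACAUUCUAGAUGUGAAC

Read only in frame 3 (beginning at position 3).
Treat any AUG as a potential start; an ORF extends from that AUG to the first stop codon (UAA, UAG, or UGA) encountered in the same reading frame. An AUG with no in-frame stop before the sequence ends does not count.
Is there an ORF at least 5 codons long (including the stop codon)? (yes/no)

no

Frame 3: GCA GAA GUA UGA AAU GGU ACU GAA UAG UUA UGA CAU UCU AGA UGU GAA — no AUG→stop ORF.
Largest ORF found is 0 codons < 5, so no.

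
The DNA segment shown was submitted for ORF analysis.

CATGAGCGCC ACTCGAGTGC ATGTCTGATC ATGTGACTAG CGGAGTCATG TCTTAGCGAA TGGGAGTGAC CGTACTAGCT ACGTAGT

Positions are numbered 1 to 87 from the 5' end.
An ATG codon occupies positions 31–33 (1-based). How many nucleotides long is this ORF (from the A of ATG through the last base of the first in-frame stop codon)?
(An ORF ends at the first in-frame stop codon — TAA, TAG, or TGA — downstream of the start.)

Codons from position 31: ATG (31–33), TGA (34–36).
TGA is the first in-frame stop; ORF spans 31–36, 6 nucleotides.

6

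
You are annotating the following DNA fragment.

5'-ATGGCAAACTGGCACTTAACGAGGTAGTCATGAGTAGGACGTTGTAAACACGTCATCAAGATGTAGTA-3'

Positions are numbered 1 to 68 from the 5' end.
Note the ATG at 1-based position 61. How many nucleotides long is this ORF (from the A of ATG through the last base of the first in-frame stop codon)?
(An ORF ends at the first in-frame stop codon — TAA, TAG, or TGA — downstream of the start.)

Codons from position 61: ATG (61–63), TAG (64–66).
TAG is the first in-frame stop; ORF spans 61–66, 6 nucleotides.

6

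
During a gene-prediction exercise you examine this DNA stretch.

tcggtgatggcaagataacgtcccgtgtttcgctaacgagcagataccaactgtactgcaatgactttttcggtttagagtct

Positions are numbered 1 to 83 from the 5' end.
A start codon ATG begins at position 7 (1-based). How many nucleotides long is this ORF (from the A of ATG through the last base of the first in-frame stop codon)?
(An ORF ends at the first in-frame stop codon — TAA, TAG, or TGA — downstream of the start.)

12

Codons from position 7: ATG (7–9), GCA (10–12), AGA (13–15), TAA (16–18).
TAA is the first in-frame stop; ORF spans 7–18, 12 nucleotides.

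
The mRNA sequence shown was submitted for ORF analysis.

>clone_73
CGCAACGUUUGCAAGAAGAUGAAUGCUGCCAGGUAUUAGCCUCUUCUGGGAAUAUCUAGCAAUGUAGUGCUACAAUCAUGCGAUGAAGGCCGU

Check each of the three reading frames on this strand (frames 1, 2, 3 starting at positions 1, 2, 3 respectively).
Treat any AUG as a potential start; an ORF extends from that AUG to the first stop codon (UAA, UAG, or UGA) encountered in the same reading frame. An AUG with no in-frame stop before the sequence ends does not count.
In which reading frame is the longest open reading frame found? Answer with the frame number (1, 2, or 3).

2

Frame 1: CGC AAC GUU UGC AAG AAG AUG AAU GCU GCC AGG UAU UAG CCU CUU CUG GGA AUA UCU AGC AAU GUA GUG CUA CAA UCA UGC GAU GAA GGC CGU — AUG at 19, stop UAG at 37 → 21 nt.
Frame 2: GCA ACG UUU GCA AGA AGA UGA AUG CUG CCA GGU AUU AGC CUC UUC UGG GAA UAU CUA GCA AUG UAG UGC UAC AAU CAU GCG AUG AAG GCC — AUG at 23, stop UAG at 65 → 45 nt; AUG at 62, stop UAG at 65 → 6 nt.
Frame 3: CAA CGU UUG CAA GAA GAU GAA UGC UGC CAG GUA UUA GCC UCU UCU GGG AAU AUC UAG CAA UGU AGU GCU ACA AUC AUG CGA UGA AGG CCG — AUG at 78, stop UGA at 84 → 9 nt.
Longest ORF is 45 nt in frame 2 (positions 23–67).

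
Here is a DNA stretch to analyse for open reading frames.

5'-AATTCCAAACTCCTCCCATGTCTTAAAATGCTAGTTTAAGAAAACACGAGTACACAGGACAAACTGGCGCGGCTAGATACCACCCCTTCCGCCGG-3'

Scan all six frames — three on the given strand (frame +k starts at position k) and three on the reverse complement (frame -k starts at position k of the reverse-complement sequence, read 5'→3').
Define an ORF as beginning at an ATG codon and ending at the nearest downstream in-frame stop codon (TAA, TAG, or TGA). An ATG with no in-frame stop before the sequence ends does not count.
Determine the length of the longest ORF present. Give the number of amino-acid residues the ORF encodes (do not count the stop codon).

3

Reverse complement (5'→3'): CCGGCGGAAGGGGTGGTATCTAGCCGCGCCAGTTTGTCCTGTGTACTCGTGTTTTCTTAAACTAGCATTTTAAGACATGGGAGGAGTTTGGAATT
Frame +1: AAT TCC AAA CTC CTC CCA TGT CTT AAA ATG CTA GTT TAA GAA AAC ACG AGT ACA CAG GAC AAA CTG GCG CGG CTA GAT ACC ACC CCT TCC GCC — ATG at 28, stop TAA at 37 → 12 nt.
Frame +2: ATT CCA AAC TCC TCC CAT GTC TTA AAA TGC TAG TTT AAG AAA ACA CGA GTA CAC AGG ACA AAC TGG CGC GGC TAG ATA CCA CCC CTT CCG CCG — no ATG→stop ORF.
Frame +3: TTC CAA ACT CCT CCC ATG TCT TAA AAT GCT AGT TTA AGA AAA CAC GAG TAC ACA GGA CAA ACT GGC GCG GCT AGA TAC CAC CCC TTC CGC CGG — ATG at 18, stop TAA at 24 → 9 nt.
Frame -1: CCG GCG GAA GGG GTG GTA TCT AGC CGC GCC AGT TTG TCC TGT GTA CTC GTG TTT TCT TAA ACT AGC ATT TTA AGA CAT GGG AGG AGT TTG GAA — no ATG→stop ORF.
Frame -2: CGG CGG AAG GGG TGG TAT CTA GCC GCG CCA GTT TGT CCT GTG TAC TCG TGT TTT CTT AAA CTA GCA TTT TAA GAC ATG GGA GGA GTT TGG AAT — no ATG→stop ORF.
Frame -3: GGC GGA AGG GGT GGT ATC TAG CCG CGC CAG TTT GTC CTG TGT ACT CGT GTT TTC TTA AAC TAG CAT TTT AAG ACA TGG GAG GAG TTT GGA ATT — no ATG→stop ORF.
Longest: frame +1, positions 28–39, 12 nt = 4 codons = 3 aa. → 3 amino acids.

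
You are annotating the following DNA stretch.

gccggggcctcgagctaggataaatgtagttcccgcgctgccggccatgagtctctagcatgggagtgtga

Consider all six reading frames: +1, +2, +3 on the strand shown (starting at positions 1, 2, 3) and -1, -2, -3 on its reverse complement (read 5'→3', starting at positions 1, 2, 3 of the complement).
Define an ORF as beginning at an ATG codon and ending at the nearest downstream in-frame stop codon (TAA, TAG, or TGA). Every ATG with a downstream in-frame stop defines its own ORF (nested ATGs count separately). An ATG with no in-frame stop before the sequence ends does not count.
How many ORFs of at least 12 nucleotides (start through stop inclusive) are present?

Reverse complement (5'→3'): TCACACTCCCATGCTAGAGACTCATGGCCGGCAGCGCGGGAACTACATTTATCCTAGCTCGAGGCCCCGGC
Frame +1: GCC GGG GCC TCG AGC TAG GAT AAA TGT AGT TCC CGC GCT GCC GGC CAT GAG TCT CTA GCA TGG GAG TGT — no ATG→stop ORF.
Frame +2: CCG GGG CCT CGA GCT AGG ATA AAT GTA GTT CCC GCG CTG CCG GCC ATG AGT CTC TAG CAT GGG AGT GTG — ATG at 47, stop TAG at 56 → 12 nt.
Frame +3: CGG GGC CTC GAG CTA GGA TAA ATG TAG TTC CCG CGC TGC CGG CCA TGA GTC TCT AGC ATG GGA GTG TGA — ATG at 24, stop TAG at 27 → 6 nt; ATG at 60, stop TGA at 69 → 12 nt.
Frame -1: TCA CAC TCC CAT GCT AGA GAC TCA TGG CCG GCA GCG CGG GAA CTA CAT TTA TCC TAG CTC GAG GCC CCG — no ATG→stop ORF.
Frame -2: CAC ACT CCC ATG CTA GAG ACT CAT GGC CGG CAG CGC GGG AAC TAC ATT TAT CCT AGC TCG AGG CCC CGG — no ATG→stop ORF.
Frame -3: ACA CTC CCA TGC TAG AGA CTC ATG GCC GGC AGC GCG GGA ACT ACA TTT ATC CTA GCT CGA GGC CCC GGC — no ATG→stop ORF.
ORFs ≥ 12 nucleotides: frame +2 47–58 (12 nucleotides), frame +3 60–71 (12 nucleotides). Count = 2.

2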